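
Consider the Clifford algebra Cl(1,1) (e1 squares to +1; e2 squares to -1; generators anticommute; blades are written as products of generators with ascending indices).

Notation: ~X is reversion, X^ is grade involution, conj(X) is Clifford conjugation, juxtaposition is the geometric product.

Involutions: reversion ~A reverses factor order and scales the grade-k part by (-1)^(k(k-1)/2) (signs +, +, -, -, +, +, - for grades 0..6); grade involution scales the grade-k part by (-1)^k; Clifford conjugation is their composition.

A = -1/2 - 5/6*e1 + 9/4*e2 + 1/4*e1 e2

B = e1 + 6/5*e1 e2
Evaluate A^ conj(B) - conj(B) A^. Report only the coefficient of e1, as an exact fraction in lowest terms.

first term: -17/15 + 16/5*e1 - 3/4*e2 - 33/20*e1 e2
second term: -17/15 - 11/5*e1 + 3/4*e2 + 57/20*e1 e2
Answer: 27/5


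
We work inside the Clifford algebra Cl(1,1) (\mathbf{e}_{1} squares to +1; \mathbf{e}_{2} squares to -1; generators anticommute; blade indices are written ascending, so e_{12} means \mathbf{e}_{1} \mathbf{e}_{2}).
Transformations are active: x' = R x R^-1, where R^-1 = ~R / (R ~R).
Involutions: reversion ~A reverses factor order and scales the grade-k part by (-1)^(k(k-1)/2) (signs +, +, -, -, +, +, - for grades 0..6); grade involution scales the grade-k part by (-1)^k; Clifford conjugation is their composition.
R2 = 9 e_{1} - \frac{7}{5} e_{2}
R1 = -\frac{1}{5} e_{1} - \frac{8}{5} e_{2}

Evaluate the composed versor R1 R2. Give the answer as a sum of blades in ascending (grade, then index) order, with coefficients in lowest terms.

Distribute over the terms of R1 (each basis-blade product reordered to ascending indices, repeated generators contracted through their squares):
(-\frac{1}{5} e_{1}) R2 = -\frac{9}{5} + \frac{7}{25} e_{12}
(-\frac{8}{5} e_{2}) R2 = -\frac{56}{25} + \frac{72}{5} e_{12}
Summing the partial products and collecting blades:
Answer: -\frac{101}{25} + \frac{367}{25} e_{12}


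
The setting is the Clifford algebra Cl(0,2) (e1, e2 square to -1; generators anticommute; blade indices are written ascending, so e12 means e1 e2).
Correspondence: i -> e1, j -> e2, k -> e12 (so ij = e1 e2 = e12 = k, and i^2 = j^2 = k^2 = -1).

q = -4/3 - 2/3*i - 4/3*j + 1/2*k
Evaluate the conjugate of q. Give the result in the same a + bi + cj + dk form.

In blades: q = -4/3 - 2/3*e1 - 4/3*e2 + 1/2*e12.
Conjugation here is Clifford conjugation: the scalar is fixed and the grade-1 and grade-2 blades all flip sign, giving -4/3 + 2/3*e1 + 4/3*e2 - 1/2*e12; translating back:
Answer: -4/3 + 2/3*i + 4/3*j - 1/2*k


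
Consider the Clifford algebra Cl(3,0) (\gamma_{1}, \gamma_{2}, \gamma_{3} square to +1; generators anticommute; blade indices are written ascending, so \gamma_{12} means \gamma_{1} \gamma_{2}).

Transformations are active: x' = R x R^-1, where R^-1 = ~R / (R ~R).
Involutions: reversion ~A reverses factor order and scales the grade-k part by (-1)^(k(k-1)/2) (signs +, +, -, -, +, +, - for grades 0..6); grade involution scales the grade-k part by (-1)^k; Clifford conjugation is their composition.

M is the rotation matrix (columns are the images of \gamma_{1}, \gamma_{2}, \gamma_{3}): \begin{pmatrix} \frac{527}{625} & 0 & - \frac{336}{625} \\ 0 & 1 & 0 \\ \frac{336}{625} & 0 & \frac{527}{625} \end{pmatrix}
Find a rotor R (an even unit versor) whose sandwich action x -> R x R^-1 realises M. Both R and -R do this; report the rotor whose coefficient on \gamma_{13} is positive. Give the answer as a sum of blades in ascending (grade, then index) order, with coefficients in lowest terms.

Method: write R = a + b12*\gamma_{12} + b13*\gamma_{13} + b23*\gamma_{23} with a^2 + b12^2 + b13^2 + b23^2 = 1 (so R^-1 = ~R). Expanding the columns R e_j ~R gives tr M = 4a^2 - 1 and, from the antisymmetric part, M21 - M12 = -4a*b12, M13 - M31 = 4a*b13, M32 - M23 = -4a*b23.
Here tr M = \frac{1679}{625}, so a^2 = (1 + tr M)/4 = \frac{576}{625} and a = ±\frac{24}{25}. Taking a = \frac{24}{25}: M21 - M12 = 0, M13 - M31 = -\frac{672}{625}, M32 - M23 = 0, giving b12 = 0, b13 = -\frac{7}{25}, b23 = 0, i.e. R = \frac{24}{25} - \frac{7}{25} \gamma_{13}.
Its \gamma_{13} coefficient is negative, so report the other preimage -R.
Answer: -\frac{24}{25} + \frac{7}{25} \gamma_{13}. Note: both R and -R realise this M (trace \frac{1679}{625}); the covering map identifies them, and the \gamma_{13}-coefficient sign is the tie-breaker.


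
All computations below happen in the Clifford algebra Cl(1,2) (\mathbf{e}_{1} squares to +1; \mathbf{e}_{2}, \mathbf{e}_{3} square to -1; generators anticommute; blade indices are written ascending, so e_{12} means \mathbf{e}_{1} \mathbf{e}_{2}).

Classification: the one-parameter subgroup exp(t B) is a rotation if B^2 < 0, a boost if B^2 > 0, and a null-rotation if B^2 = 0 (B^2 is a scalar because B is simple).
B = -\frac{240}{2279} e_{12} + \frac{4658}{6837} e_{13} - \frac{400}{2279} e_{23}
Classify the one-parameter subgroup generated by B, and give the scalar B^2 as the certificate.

B^2 term by term: the squares give (-\frac{240}{2279})^2*(e_{12})^2 + (\frac{4658}{6837})^2*(e_{13})^2 + (-\frac{400}{2279})^2*(e_{23})^2 = \frac{57600}{5193841}*(+1) + \frac{21696964}{46744569}*(+1) + \frac{160000}{5193841}*(-1) = \frac{4}{9} (each basis 2-blade squares to minus the product of its generators' squares); cross terms between blades sharing an index anticommute and cancel. So B^2 = \frac{4}{9}.
Answer: boost, certificate B^2 = \frac{4}{9}. Why this suffices: the scalar \frac{4}{9} survives any versor conjugation, so its sign alone determines the class however B is presented.


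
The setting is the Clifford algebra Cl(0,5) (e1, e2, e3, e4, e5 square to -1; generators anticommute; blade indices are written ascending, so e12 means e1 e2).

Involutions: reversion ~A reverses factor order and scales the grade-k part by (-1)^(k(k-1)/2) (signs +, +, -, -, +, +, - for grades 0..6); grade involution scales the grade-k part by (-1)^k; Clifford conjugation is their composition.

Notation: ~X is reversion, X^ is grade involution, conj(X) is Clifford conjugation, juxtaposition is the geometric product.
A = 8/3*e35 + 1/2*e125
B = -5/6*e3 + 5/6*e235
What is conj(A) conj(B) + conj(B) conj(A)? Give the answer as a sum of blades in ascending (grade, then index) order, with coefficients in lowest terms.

first term: 20/9*e2 - 20/9*e5 + 5/12*e13 - 5/12*e1235
second term: 20/9*e2 + 20/9*e5 - 5/12*e13 + 5/12*e1235
Answer: 40/9*e2


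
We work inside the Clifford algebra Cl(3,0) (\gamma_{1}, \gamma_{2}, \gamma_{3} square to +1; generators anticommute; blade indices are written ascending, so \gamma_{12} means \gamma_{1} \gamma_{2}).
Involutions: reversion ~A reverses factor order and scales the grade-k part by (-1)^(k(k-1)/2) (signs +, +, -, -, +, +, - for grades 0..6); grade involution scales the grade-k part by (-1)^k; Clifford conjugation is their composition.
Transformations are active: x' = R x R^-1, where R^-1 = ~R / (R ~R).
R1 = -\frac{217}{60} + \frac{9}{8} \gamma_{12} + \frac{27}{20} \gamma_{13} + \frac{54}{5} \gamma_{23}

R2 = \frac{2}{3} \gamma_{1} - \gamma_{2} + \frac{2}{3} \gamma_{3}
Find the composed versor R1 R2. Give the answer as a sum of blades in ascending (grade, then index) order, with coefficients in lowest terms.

Distribute over the terms of R2 (each basis-blade product reordered to ascending indices, repeated generators contracted through their squares):
R1 (\frac{2}{3} \gamma_{1}) = -\frac{217}{90} \gamma_{1} - \frac{3}{4} \gamma_{2} - \frac{9}{10} \gamma_{3} + \frac{36}{5} \gamma_{123}
R1 (-\gamma_{2}) = -\frac{9}{8} \gamma_{1} + \frac{217}{60} \gamma_{2} + \frac{54}{5} \gamma_{3} + \frac{27}{20} \gamma_{123}
R1 (\frac{2}{3} \gamma_{3}) = \frac{9}{10} \gamma_{1} + \frac{36}{5} \gamma_{2} - \frac{217}{90} \gamma_{3} + \frac{3}{4} \gamma_{123}
Summing the partial products and collecting blades:
Answer: -\frac{949}{360} \gamma_{1} + \frac{151}{15} \gamma_{2} + \frac{337}{45} \gamma_{3} + \frac{93}{10} \gamma_{123}


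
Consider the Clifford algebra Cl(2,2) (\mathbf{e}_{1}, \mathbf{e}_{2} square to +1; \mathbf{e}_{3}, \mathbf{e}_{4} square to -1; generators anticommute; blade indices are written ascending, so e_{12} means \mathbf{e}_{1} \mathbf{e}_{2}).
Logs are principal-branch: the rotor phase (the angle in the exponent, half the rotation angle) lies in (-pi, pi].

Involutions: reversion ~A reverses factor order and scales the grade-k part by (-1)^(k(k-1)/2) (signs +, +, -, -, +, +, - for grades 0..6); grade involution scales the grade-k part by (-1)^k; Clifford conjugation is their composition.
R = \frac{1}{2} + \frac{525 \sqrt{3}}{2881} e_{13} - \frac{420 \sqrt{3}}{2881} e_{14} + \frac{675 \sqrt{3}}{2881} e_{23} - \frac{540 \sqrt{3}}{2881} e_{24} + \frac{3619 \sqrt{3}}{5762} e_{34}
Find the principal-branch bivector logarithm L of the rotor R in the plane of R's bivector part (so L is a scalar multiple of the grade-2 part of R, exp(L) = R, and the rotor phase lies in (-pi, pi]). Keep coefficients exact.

The scalar part of R is \frac{1}{2}, which fixes the principal-branch rotor phase; the unit plane is then the bivector part divided by the sine of that phase, and L is that plane scaled by the phase.
Concretely: cos(phase) = \frac{1}{2} gives phase = ±\frac{\pi}{3}, and since phase/sin(phase) is even the sign is immaterial: L = (phase/sin(phase)) * <R>_2 = (\frac{2 \sqrt{3} \pi}{9}) * <R>_2.
Answer: \frac{350 \pi}{2881} e_{13} - \frac{280 \pi}{2881} e_{14} + \frac{450 \pi}{2881} e_{23} - \frac{360 \pi}{2881} e_{24} + \frac{3619 \pi}{8643} e_{34}


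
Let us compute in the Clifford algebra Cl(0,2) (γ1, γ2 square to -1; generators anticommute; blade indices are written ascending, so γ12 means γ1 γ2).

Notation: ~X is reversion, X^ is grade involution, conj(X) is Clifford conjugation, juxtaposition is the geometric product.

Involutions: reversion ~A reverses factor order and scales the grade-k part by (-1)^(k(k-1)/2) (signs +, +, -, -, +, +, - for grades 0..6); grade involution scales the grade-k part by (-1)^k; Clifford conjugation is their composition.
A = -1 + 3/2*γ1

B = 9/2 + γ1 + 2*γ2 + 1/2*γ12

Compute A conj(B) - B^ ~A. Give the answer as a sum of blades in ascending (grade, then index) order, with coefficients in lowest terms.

first term: -3 + 31/4*γ1 + 11/4*γ2 - 5/2*γ12
second term: -3 + 31/4*γ1 + 11/4*γ2 + 5/2*γ12
Answer: -5*γ12


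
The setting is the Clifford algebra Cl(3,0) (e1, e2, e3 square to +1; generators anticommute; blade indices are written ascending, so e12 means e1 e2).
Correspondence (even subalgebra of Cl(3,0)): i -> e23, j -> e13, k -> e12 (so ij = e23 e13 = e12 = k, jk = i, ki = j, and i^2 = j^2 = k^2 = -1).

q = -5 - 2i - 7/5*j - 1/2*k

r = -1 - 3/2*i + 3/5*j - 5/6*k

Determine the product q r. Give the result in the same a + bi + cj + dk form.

In blades: q = -5 - 1/2*e12 - 7/5*e13 - 2*e23, r = -1 - 5/6*e12 + 3/5*e13 - 3/2*e23.
Distribute q over r term by term (generator squares from the signature, products reordered to ascending indices): (-5)*r = 5 + 25/6*e12 - 3*e13 + 15/2*e23; (-1/2*e12)*r = -5/12 + 1/2*e12 + 3/4*e13 + 3/10*e23; (-7/5*e13)*r = 21/25 - 21/10*e12 + 7/5*e13 + 7/6*e23; (-2*e23)*r = -3 - 6/5*e12 - 5/3*e13 + 2*e23.
Sum: 727/300 + 41/30*e12 - 151/60*e13 + 329/30*e23; translating back through the correspondence:
Answer: 727/300 + 329/30*i - 151/60*j + 41/30*k


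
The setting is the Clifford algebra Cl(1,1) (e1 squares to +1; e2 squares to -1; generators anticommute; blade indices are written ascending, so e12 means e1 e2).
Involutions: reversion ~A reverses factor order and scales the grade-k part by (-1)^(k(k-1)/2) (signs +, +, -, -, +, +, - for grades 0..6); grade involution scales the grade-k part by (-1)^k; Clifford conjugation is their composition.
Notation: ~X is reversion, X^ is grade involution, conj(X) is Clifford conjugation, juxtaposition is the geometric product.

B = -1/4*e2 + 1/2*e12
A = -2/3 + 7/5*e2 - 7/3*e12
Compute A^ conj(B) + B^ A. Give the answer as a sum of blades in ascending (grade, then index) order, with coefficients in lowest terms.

first term: 91/60 + 77/60*e1 - 1/6*e2 + 1/3*e12
second term: -91/60 - 77/60*e1 - 1/6*e2 - 1/3*e12
Answer: -1/3*e2


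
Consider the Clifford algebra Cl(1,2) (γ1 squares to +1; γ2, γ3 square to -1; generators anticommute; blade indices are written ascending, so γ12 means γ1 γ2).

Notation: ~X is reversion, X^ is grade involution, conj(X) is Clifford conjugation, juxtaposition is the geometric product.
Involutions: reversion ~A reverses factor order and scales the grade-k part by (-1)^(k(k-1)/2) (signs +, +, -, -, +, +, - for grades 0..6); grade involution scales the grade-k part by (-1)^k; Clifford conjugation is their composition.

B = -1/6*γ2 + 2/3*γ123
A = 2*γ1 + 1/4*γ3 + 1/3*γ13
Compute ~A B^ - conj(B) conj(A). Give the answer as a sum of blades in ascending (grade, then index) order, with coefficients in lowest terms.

first term: -2/9*γ2 + 1/2*γ12 - 11/8*γ23 + 1/18*γ123
second term: 2/9*γ2 + 1/2*γ12 - 11/8*γ23 + 1/18*γ123
Answer: -4/9*γ2


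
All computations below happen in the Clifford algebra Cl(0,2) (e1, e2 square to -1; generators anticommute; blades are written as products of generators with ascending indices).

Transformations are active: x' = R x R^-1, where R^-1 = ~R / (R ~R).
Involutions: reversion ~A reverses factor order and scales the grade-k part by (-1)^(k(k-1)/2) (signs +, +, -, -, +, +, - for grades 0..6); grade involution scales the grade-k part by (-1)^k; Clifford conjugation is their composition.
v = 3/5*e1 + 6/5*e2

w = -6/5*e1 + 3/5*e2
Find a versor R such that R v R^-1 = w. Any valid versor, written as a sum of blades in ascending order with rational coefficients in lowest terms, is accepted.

Since q(v) = q(w) = -9/5, the sum R = v + w = -3/5*e1 + 9/5*e2 does the job whenever invertible.
Answer: -3/5*e1 + 9/5*e2


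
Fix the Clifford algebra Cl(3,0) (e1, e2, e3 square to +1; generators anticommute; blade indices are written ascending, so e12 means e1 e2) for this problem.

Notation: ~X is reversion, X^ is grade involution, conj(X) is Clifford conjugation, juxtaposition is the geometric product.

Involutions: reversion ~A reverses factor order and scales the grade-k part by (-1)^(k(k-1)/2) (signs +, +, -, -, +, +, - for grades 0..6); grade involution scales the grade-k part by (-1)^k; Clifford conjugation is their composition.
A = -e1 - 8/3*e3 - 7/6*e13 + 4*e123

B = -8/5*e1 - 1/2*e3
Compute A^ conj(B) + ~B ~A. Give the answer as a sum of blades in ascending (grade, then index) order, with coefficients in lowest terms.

first term: 44/15 - 7/12*e1 + 28/15*e3 - 2*e12 - 113/30*e13 - 32/5*e23
second term: 44/15 + 7/12*e1 - 28/15*e3 + 2*e12 + 113/30*e13 + 32/5*e23
Answer: 88/15


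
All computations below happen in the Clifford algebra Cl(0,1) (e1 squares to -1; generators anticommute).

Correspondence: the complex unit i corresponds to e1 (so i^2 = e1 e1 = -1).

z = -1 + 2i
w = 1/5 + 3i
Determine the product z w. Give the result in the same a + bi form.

In blades: z = -1 + 2*e1, w = 1/5 + 3*e1.
Distribute z over w term by term (generator squares from the signature, products reordered to ascending indices): (-1)*w = -1/5 - 3*e1; (2*e1)*w = -6 + 2/5*e1.
Sum: -31/5 - 13/5*e1; translating back through the correspondence:
Answer: -31/5 - 13/5*i


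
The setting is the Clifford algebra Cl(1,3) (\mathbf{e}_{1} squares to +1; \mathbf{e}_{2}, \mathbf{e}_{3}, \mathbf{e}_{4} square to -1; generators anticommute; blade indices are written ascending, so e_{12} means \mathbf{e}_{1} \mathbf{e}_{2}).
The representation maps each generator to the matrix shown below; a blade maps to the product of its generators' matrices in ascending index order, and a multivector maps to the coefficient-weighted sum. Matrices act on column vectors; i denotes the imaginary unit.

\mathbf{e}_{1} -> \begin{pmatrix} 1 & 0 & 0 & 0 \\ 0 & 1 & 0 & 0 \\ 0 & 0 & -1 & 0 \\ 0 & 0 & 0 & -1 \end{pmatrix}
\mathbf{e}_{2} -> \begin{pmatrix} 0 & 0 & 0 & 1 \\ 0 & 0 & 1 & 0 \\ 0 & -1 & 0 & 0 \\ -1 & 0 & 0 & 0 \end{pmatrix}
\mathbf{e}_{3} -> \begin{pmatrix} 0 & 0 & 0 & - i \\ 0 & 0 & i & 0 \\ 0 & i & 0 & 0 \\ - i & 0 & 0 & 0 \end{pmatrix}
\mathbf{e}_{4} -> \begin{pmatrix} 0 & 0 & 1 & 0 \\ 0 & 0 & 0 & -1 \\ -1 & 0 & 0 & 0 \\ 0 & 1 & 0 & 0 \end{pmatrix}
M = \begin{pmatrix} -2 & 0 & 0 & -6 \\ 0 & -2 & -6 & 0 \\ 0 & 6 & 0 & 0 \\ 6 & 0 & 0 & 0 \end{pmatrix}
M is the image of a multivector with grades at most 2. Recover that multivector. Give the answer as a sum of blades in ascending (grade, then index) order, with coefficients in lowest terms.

Method: the blade images are trace-orthogonal — tr(rho(e_A) rho(e_B)^-1) = 4 if A = B and 0 otherwise — and rho(e_A)^-1 = (e_A)^2 * rho(e_A) with (e_A)^2 = +1 or -1, so the coefficient of e_A in the preimage is (e_A)^2 * tr(M rho(e_A))/4.
Nonzero projections over blades of grade <= 2: 1: (1)^2 = +1, tr(M 1) = -4, coefficient -1; e_{1}: (e_{1})^2 = +1, tr(M rho(e_{1})) = -4, coefficient -1; e_{2}: (e_{2})^2 = -1, tr(M rho(e_{2})) = 24, coefficient -6. Every other blade of grade <= 2 projects to 0.
Answer: -1 - e_{1} - 6 e_{2}


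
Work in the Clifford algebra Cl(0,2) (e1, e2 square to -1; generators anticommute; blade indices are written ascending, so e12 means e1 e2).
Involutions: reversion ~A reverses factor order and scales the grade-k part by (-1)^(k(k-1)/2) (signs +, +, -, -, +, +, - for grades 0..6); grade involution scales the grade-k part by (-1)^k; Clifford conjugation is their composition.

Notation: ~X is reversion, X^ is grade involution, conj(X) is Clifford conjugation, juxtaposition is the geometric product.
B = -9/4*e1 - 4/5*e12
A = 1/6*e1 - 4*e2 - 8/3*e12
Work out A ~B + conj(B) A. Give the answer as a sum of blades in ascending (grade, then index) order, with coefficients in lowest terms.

first term: 301/120 - 16/5*e1 + 88/15*e2 - 9*e12
second term: 211/120 + 16/5*e1 + 92/15*e2 - 9*e12
Answer: 64/15 + 12*e2 - 18*e12


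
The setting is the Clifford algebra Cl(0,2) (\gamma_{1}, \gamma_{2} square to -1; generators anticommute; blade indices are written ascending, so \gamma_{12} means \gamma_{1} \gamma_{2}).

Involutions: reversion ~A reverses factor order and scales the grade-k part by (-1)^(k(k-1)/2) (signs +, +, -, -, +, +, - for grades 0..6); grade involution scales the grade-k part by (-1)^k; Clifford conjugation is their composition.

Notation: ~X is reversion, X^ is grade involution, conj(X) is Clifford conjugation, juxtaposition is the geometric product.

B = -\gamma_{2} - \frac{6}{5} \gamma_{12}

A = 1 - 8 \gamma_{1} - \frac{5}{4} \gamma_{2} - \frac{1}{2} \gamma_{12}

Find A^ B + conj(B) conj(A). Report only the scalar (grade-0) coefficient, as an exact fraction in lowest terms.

first term: \frac{13}{20} - 2 \gamma_{1} + \frac{43}{5} \gamma_{2} - \frac{46}{5} \gamma_{12}
second term: -\frac{37}{20} - \gamma_{1} + \frac{53}{5} \gamma_{2} - \frac{34}{5} \gamma_{12}
Answer: -\frac{6}{5}


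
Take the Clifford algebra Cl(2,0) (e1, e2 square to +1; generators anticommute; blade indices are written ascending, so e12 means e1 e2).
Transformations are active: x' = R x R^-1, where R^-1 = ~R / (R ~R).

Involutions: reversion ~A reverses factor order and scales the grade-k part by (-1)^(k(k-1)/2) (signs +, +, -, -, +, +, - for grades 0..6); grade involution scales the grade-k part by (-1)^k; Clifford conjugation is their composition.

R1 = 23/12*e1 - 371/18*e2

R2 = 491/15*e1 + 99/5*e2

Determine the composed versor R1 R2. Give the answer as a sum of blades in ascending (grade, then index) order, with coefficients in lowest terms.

Distribute over the terms of R1 (each basis-blade product reordered to ascending indices, repeated generators contracted through their squares):
(23/12*e1) R2 = 11293/180 + 759/20*e12
(-371/18*e2) R2 = -4081/10 + 182161/270*e12
Summing the partial products and collecting blades:
Answer: -12433/36 + 76963/108*e12


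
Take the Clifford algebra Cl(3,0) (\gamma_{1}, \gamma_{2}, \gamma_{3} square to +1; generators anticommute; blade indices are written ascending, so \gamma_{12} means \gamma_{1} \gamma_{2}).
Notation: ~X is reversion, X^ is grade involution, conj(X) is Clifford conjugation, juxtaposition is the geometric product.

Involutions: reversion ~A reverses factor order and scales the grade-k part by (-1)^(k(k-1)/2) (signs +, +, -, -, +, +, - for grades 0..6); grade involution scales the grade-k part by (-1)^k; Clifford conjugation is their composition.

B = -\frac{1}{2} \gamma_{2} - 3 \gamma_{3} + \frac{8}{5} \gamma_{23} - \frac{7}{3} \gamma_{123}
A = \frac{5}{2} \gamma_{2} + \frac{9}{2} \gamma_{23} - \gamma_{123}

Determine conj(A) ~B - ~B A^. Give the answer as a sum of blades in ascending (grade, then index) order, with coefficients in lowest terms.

first term: -\frac{217}{60} + \frac{89}{10} \gamma_{1} + \frac{27}{2} \gamma_{2} + \frac{7}{4} \gamma_{3} + 3 \gamma_{12} + \frac{16}{3} \gamma_{13} + \frac{15}{2} \gamma_{23}
second term: \frac{367}{60} - \frac{89}{10} \gamma_{1} + \frac{27}{2} \gamma_{2} - \frac{25}{4} \gamma_{3} - 3 \gamma_{12} + \frac{19}{3} \gamma_{13} - \frac{15}{2} \gamma_{23}
Answer: -\frac{146}{15} + \frac{89}{5} \gamma_{1} + 8 \gamma_{3} + 6 \gamma_{12} - \gamma_{13} + 15 \gamma_{23}


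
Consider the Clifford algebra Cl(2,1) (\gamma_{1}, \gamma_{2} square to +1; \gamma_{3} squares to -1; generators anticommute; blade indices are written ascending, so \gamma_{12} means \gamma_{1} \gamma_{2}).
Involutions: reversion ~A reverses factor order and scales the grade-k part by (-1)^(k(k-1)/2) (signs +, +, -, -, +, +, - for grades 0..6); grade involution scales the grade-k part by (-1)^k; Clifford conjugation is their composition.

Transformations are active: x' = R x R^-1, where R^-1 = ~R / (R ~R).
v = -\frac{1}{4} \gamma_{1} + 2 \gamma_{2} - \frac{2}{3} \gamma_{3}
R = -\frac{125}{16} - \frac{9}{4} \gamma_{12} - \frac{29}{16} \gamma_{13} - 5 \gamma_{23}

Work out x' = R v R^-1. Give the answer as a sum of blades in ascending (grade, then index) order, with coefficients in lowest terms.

~R = -\frac{125}{16} + \frac{9}{4} \gamma_{12} + \frac{29}{16} \gamma_{13} + 5 \gamma_{23}, and R ~R = \frac{605}{16}, so R^-1 = ~R / (\frac{605}{16}).
R v = -\frac{721}{192} \gamma_{1} - \frac{937}{48} \gamma_{2} + \frac{2833}{192} \gamma_{3} + \frac{51}{8} \gamma_{123}
Answer: \frac{3683}{1056} \gamma_{1} + \frac{7201}{1320} \gamma_{2} - \frac{10893}{1760} \gamma_{3}


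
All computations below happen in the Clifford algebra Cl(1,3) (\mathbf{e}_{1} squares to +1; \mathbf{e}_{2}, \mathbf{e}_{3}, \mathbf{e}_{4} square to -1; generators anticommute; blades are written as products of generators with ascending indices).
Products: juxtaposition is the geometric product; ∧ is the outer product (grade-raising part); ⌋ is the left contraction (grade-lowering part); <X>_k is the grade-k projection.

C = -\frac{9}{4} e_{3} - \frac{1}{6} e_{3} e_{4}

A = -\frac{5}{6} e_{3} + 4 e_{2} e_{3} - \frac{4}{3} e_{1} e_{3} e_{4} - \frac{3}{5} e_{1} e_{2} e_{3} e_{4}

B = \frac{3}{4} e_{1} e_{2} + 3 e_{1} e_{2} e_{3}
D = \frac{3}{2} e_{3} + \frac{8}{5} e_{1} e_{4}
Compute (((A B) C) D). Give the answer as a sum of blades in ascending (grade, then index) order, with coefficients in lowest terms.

step 1: -12 e_{1} - \frac{9}{5} e_{4} + \frac{5}{2} e_{1} e_{2} + 3 e_{1} e_{3} - 4 e_{2} e_{4} - \frac{9}{20} e_{3} e_{4} - \frac{5}{8} e_{1} e_{2} e_{3} - e_{2} e_{3} e_{4}
step 2: -\frac{3}{40} + \frac{27}{4} e_{1} - \frac{1}{6} e_{2} + \frac{3}{10} e_{3} + \frac{81}{80} e_{4} - \frac{45}{32} e_{1} e_{2} + 27 e_{1} e_{3} + \frac{1}{2} e_{1} e_{4} + \frac{2}{3} e_{2} e_{3} + \frac{9}{4} e_{2} e_{4} - \frac{81}{20} e_{3} e_{4} - \frac{45}{8} e_{1} e_{2} e_{3} - \frac{5}{48} e_{1} e_{2} e_{4} + 2 e_{1} e_{3} e_{4} - 9 e_{2} e_{3} e_{4} - \frac{5}{12} e_{1} e_{2} e_{3} e_{4}
step 3: \frac{7}{20} - \frac{972}{25} e_{1} - \frac{5}{6} e_{2} - \frac{53}{16} e_{3} + \frac{189}{40} e_{4} + \frac{387}{80} e_{1} e_{2} + \frac{3321}{200} e_{1} e_{3} + \frac{72}{25} e_{1} e_{4} - \frac{11}{12} e_{2} e_{3} - \frac{45}{4} e_{2} e_{4} - \frac{1431}{32} e_{3} e_{4} - \frac{5283}{320} e_{1} e_{2} e_{3} - \frac{43}{120} e_{1} e_{2} e_{4} - \frac{123}{100} e_{1} e_{3} e_{4} - \frac{99}{8} e_{2} e_{3} e_{4} + \frac{587}{480} e_{1} e_{2} e_{3} e_{4}
Answer: \frac{7}{20} - \frac{972}{25} e_{1} - \frac{5}{6} e_{2} - \frac{53}{16} e_{3} + \frac{189}{40} e_{4} + \frac{387}{80} e_{1} e_{2} + \frac{3321}{200} e_{1} e_{3} + \frac{72}{25} e_{1} e_{4} - \frac{11}{12} e_{2} e_{3} - \frac{45}{4} e_{2} e_{4} - \frac{1431}{32} e_{3} e_{4} - \frac{5283}{320} e_{1} e_{2} e_{3} - \frac{43}{120} e_{1} e_{2} e_{4} - \frac{123}{100} e_{1} e_{3} e_{4} - \frac{99}{8} e_{2} e_{3} e_{4} + \frac{587}{480} e_{1} e_{2} e_{3} e_{4}


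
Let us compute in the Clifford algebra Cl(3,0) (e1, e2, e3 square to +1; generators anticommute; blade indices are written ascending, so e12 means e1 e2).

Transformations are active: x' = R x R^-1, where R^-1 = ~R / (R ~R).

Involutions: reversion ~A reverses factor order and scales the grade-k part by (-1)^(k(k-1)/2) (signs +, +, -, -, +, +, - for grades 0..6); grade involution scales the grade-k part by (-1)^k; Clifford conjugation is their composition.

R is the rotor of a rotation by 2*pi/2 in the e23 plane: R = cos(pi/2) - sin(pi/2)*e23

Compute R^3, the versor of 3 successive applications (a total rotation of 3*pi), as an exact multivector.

Because a rotor carries half the rotation angle, composing 3 copies of this e23-plane rotor multiplies the phase: 3*(pi/2) = 3*pi/2, hence R^3 = cos(3*pi/2) - sin(3*pi/2)*e23.
cos(3*pi/2) = 0 and sin(3*pi/2) = -1, so R^3 = e23. The net rotation is 1*pi (after discarding 1 full turn, each of which contributes a factor -1 to the rotor); the rotor keeps the half-angle phase exactly.
Answer: e23


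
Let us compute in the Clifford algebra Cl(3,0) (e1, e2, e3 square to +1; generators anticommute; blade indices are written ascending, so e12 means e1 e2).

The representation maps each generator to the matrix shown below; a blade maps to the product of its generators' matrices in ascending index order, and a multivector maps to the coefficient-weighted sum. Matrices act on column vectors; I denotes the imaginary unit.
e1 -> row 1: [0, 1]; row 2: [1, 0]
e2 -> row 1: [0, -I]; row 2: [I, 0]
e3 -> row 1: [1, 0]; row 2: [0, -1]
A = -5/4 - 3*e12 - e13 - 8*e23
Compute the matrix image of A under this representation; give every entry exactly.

Bivector images (products of the table entries): rho(e12) = rho(e1)rho(e2) = row 1: [I, 0]; row 2: [0, -I]; rho(e13) = rho(e1)rho(e3) = row 1: [0, -1]; row 2: [1, 0]; rho(e23) = rho(e2)rho(e3) = row 1: [0, I]; row 2: [I, 0].
M = (-5/4)*1 + (-3)*rho(e12) + (-1)*rho(e13) + (-8)*rho(e23), summed entrywise (1 is the identity matrix):
Answer: row 1: [-5/4 - 3*I, 1 - 8*I]; row 2: [-1 - 8*I, -5/4 + 3*I]


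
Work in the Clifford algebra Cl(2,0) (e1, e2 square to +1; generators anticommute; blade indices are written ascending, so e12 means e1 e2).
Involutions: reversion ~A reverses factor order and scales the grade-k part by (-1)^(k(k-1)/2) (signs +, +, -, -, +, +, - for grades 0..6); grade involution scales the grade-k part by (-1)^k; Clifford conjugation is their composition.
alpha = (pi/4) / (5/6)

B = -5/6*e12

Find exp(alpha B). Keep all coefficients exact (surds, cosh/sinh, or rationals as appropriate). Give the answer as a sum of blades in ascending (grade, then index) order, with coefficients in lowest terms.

B^2 = (-5/6)^2*(e12)^2 = 25/36*(-1) = -25/36 (a basis 2-blade squares to minus the product of its generators' squares).
B^2 = -25/36 — since the square is negative, the closed form is circular: l = 5/6, alpha*l = pi/4, so exp(alpha B) = cos(pi/4) + (sin(pi/4)/(5/6))*B = sqrt(2)/2 + (3*sqrt(2)/5)*B.
Answer: sqrt(2)/2 - sqrt(2)/2*e12


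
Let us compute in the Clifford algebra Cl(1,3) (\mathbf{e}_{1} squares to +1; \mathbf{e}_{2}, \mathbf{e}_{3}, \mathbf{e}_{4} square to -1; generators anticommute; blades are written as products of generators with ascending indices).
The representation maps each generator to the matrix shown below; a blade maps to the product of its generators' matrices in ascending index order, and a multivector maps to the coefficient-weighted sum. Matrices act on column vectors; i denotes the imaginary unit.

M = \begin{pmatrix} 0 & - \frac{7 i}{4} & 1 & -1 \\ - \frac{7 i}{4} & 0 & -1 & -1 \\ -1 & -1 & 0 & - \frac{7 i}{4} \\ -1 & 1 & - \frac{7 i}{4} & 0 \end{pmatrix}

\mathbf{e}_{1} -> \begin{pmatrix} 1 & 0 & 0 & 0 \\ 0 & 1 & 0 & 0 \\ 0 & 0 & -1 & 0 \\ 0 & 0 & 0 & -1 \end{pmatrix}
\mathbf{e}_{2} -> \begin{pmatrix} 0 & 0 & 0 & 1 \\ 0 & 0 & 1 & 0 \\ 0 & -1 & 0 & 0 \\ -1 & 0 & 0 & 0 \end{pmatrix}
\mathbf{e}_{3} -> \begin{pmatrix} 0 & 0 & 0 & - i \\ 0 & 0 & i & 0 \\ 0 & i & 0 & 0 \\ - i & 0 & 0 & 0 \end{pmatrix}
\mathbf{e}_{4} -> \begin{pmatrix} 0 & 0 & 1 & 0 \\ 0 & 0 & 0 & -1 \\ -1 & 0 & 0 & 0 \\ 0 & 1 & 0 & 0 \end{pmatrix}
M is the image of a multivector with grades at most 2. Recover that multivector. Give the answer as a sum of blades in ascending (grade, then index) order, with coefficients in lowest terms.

Method: the blade images are trace-orthogonal — tr(rho(e_A) rho(e_B)^-1) = 4 if A = B and 0 otherwise — and rho(e_A)^-1 = (e_A)^2 * rho(e_A) with (e_A)^2 = +1 or -1, so the coefficient of e_A in the preimage is (e_A)^2 * tr(M rho(e_A))/4.
Nonzero projections over blades of grade <= 2: e_{4}: (e_{4})^2 = -1, tr(M rho(e_{4})) = -4, coefficient 1; e_{1} e_{2}: (e_{1} e_{2})^2 = +1, tr(M rho(e_{1} e_{2})) = -4, coefficient -1; e_{3} e_{4}: (e_{3} e_{4})^2 = -1, tr(M rho(e_{3} e_{4})) = -7, coefficient \frac{7}{4}. Every other blade of grade <= 2 projects to 0.
Answer: e_{4} - e_{1} e_{2} + \frac{7}{4} e_{3} e_{4}


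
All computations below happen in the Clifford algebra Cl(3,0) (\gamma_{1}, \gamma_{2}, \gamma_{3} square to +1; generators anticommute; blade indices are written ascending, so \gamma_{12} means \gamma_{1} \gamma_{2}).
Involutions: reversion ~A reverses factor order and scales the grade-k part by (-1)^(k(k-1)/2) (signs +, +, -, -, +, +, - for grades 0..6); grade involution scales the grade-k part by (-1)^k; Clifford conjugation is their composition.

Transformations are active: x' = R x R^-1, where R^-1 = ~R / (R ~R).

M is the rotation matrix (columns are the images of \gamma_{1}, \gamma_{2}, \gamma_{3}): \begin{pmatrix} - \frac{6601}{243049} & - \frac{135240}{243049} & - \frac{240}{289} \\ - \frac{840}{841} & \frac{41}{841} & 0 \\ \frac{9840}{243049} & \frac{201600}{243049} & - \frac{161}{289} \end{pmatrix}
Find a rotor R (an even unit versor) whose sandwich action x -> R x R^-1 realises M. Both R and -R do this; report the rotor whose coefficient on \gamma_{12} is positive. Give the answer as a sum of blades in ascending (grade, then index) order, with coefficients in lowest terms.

Method: write R = a + b12*\gamma_{12} + b13*\gamma_{13} + b23*\gamma_{23} with a^2 + b12^2 + b13^2 + b23^2 = 1 (so R^-1 = ~R). Expanding the columns R e_j ~R gives tr M = 4a^2 - 1 and, from the antisymmetric part, M21 - M12 = -4a*b12, M13 - M31 = 4a*b13, M32 - M23 = -4a*b23.
Here tr M = -\frac{130153}{243049}, so a^2 = (1 + tr M)/4 = \frac{28224}{243049} and a = ±\frac{168}{493}. Taking a = \frac{168}{493}: M21 - M12 = -\frac{107520}{243049}, M13 - M31 = -\frac{211680}{243049}, M32 - M23 = \frac{201600}{243049}, giving b12 = \frac{160}{493}, b13 = -\frac{315}{493}, b23 = -\frac{300}{493}, i.e. R = \frac{168}{493} + \frac{160}{493} \gamma_{12} - \frac{315}{493} \gamma_{13} - \frac{300}{493} \gamma_{23}.
Its \gamma_{12} coefficient is already positive.
Answer: \frac{168}{493} + \frac{160}{493} \gamma_{12} - \frac{315}{493} \gamma_{13} - \frac{300}{493} \gamma_{23}. Recall the cover is two-to-one: with M of trace -\frac{130153}{243049}, both preimages act alike, and the stated \gamma_{12} sign chooses the sheet.


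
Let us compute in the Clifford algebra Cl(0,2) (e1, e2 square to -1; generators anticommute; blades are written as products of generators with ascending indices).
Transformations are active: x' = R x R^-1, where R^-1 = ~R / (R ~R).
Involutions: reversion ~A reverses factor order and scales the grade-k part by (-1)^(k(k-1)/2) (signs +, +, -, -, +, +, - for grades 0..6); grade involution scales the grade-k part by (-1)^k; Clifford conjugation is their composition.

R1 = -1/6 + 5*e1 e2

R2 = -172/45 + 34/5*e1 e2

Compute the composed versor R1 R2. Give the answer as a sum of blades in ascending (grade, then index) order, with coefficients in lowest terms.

Distribute over the terms of R1 (each basis-blade product reordered to ascending indices, repeated generators contracted through their squares):
(-1/6) R2 = 86/135 - 17/15*e1 e2
(5*e1 e2) R2 = -34 - 172/9*e1 e2
Summing the partial products and collecting blades:
Answer: -4504/135 - 911/45*e1 e2


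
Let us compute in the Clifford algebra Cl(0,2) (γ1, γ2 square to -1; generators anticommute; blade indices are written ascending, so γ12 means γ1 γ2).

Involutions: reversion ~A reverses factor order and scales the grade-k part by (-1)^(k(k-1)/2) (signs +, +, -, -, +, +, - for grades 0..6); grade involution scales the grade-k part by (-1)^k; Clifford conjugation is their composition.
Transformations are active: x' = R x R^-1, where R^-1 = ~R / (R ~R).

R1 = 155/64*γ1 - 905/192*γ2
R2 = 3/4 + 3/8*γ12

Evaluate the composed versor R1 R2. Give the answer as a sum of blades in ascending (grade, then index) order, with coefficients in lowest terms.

Distribute over the terms of R1 (each basis-blade product reordered to ascending indices, repeated generators contracted through their squares):
(155/64*γ1) R2 = 465/256*γ1 - 465/512*γ2
(-905/192*γ2) R2 = -905/512*γ1 - 905/256*γ2
Summing the partial products and collecting blades:
Answer: 25/512*γ1 - 2275/512*γ2


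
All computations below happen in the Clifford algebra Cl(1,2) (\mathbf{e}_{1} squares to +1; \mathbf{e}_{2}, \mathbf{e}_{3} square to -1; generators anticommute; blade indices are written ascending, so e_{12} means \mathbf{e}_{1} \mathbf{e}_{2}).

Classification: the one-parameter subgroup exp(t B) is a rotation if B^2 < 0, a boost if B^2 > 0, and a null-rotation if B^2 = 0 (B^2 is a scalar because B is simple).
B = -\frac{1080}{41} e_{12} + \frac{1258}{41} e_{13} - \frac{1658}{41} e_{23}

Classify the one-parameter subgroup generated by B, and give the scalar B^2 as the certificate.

B^2 term by term: the squares give (-\frac{1080}{41})^2*(e_{12})^2 + (\frac{1258}{41})^2*(e_{13})^2 + (-\frac{1658}{41})^2*(e_{23})^2 = \frac{1166400}{1681}*(+1) + \frac{1582564}{1681}*(+1) + \frac{2748964}{1681}*(-1) = 0 (each basis 2-blade squares to minus the product of its generators' squares); cross terms between blades sharing an index anticommute and cancel. So B^2 = 0.
Answer: null-rotation, certificate B^2 = 0. Certificate logic: 0 is a conjugation-invariant scalar, so its sign fixes rotation versus boost versus null-rotation outright.


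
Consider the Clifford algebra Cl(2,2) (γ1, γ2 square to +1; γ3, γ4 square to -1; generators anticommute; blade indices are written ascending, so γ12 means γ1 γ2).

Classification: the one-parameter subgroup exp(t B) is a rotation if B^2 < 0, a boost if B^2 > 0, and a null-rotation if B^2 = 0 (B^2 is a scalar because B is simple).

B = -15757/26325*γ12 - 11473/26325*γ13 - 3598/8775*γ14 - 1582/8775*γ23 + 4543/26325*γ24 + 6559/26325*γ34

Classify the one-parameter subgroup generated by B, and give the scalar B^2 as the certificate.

B^2 term by term: the squares give (-15757/26325)^2*(γ12)^2 + (-11473/26325)^2*(γ13)^2 + (-3598/8775)^2*(γ14)^2 + (-1582/8775)^2*(γ23)^2 + (4543/26325)^2*(γ24)^2 + (6559/26325)^2*(γ34)^2 = 248283049/693005625*(-1) + 131629729/693005625*(+1) + 12945604/77000625*(+1) + 2502724/77000625*(+1) + 20638849/693005625*(+1) + 43020481/693005625*(-1) = 0 (each basis 2-blade squares to minus the product of its generators' squares); cross terms between blades sharing an index anticommute and cancel; the commuting (index-disjoint) pairs give grade-4 terms 2*c*c'*(blade product), which cancel blade by blade — γ1234: -206700326/693005625 + 104243678/693005625 + 11384072/77000625 = 0 — confirming B is simple. So B^2 = 0.
Answer: null-rotation, certificate B^2 = 0. Because 0 is invariant under every versor sandwich, the classification follows from its sign alone.


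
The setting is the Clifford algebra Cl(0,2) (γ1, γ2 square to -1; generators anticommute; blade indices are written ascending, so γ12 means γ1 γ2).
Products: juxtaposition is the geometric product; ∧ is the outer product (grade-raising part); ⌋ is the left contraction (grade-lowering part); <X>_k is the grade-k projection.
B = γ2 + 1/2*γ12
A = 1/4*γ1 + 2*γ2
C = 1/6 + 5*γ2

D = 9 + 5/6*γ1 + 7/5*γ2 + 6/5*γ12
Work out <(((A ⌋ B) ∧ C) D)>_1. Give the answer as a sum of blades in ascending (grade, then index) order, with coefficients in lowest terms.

step 1: -2 + γ1 - 1/8*γ2
step 2: -1/3 + 1/6*γ1 - 481/48*γ2 + 5*γ12
step 3: 3521/720 - 6409/360*γ1 - 1387/16*γ2 + 15317/288*γ12
step 4: -6409/360*γ1 - 1387/16*γ2
Answer: -6409/360*γ1 - 1387/16*γ2


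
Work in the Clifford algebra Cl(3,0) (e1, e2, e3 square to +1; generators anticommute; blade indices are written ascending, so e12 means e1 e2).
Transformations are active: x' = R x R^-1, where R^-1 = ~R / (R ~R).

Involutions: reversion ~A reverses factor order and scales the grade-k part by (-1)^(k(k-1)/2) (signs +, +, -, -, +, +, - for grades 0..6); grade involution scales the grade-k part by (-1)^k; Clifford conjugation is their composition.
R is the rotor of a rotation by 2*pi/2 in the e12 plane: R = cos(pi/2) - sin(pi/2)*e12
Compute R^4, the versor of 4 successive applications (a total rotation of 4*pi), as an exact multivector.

Rotor phase runs at HALF the rotation angle; powers of one rotor simply add phase, so after 4 steps in e12 the phase is 4*pi/2 = 2*pi and R^4 = cos(2*pi) - sin(2*pi)*e12.
cos(2*pi) = 1 and sin(2*pi) = 0, so R^4 = 1. The total rotation 4*pi is 2 full turns, so every vector returns to itself, yet the rotor is +1, back on the identity sheet (an even number of 2*pi turns).
Answer: 1


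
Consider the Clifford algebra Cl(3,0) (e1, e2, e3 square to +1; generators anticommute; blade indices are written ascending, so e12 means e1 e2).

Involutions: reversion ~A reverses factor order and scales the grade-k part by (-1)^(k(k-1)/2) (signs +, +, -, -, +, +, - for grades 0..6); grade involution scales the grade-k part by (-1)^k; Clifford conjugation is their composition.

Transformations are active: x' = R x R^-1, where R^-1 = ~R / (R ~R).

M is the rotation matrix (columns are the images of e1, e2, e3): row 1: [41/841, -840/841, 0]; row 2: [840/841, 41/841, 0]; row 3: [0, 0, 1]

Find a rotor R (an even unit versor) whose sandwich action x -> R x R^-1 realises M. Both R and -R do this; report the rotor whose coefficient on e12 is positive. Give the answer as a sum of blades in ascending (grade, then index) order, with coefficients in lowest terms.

Method: write R = a + b12*e12 + b13*e13 + b23*e23 with a^2 + b12^2 + b13^2 + b23^2 = 1 (so R^-1 = ~R). Expanding the columns R e_j ~R gives tr M = 4a^2 - 1 and, from the antisymmetric part, M21 - M12 = -4a*b12, M13 - M31 = 4a*b13, M32 - M23 = -4a*b23.
Here tr M = 923/841, so a^2 = (1 + tr M)/4 = 441/841 and a = ±21/29. Taking a = 21/29: M21 - M12 = 1680/841, M13 - M31 = 0, M32 - M23 = 0, giving b12 = -20/29, b13 = 0, b23 = 0, i.e. R = 21/29 - 20/29*e12.
Its e12 coefficient is negative, so report the other preimage -R.
Answer: -21/29 + 20/29*e12. Why the constraint matters: R and -R act identically through the sandwich — M has trace 923/841 either way — so only the sign condition on e12 picks one of the two preimages.


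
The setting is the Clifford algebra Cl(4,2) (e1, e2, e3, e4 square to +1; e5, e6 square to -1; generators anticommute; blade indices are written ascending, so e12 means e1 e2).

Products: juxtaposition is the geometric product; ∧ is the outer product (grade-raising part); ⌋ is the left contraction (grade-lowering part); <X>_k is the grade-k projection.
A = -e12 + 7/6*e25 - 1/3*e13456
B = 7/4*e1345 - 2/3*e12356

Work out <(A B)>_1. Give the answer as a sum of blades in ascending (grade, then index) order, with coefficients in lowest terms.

step 1: 7/12*e6 + 2/9*e24 + 7/9*e136 - 2/3*e356 - 49/24*e1234 + 7/4*e2345
step 2: 7/12*e6
Answer: 7/12*e6


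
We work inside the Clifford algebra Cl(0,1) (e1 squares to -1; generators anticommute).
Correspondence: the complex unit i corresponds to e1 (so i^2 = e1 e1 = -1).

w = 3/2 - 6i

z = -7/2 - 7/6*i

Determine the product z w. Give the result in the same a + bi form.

In blades: z = -7/2 - 7/6*e1, w = 3/2 - 6*e1.
Distribute z over w term by term (generator squares from the signature, products reordered to ascending indices): (-7/2)*w = -21/4 + 21*e1; (-7/6*e1)*w = -7 - 7/4*e1.
Sum: -49/4 + 77/4*e1; translating back through the correspondence:
Answer: -49/4 + 77/4*i
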